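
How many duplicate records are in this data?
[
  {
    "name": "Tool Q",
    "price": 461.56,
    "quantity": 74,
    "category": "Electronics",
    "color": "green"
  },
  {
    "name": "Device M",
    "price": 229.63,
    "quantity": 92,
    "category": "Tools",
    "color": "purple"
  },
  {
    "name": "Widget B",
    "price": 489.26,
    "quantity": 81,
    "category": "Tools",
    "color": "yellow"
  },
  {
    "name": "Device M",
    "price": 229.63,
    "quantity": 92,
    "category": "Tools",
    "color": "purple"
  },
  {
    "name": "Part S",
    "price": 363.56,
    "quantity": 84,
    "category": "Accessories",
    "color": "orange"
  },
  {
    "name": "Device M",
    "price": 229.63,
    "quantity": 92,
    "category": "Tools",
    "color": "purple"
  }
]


Checking 6 records for duplicates:

  Row 1: Tool Q ($461.56, qty 74)
  Row 2: Device M ($229.63, qty 92)
  Row 3: Widget B ($489.26, qty 81)
  Row 4: Device M ($229.63, qty 92) <-- DUPLICATE
  Row 5: Part S ($363.56, qty 84)
  Row 6: Device M ($229.63, qty 92) <-- DUPLICATE

Duplicates found: 2
Unique records: 4

2 duplicates, 4 unique


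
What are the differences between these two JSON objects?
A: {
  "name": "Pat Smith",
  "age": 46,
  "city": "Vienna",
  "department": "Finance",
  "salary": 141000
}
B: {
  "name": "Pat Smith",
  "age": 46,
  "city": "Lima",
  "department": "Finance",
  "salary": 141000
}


Comparing each field (in key order):
  name: same
  age: same
  city: DIFFERENT
  department: same
  salary: same
Differences:
  city: Vienna -> Lima

1 field(s) changed

1 change: city


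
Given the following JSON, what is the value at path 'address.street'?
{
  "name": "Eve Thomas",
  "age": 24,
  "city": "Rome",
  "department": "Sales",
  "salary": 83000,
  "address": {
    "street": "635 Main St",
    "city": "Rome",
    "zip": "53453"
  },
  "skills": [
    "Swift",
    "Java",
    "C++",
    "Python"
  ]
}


Query: address.street
Path: address -> street
Value: 635 Main St

635 Main St


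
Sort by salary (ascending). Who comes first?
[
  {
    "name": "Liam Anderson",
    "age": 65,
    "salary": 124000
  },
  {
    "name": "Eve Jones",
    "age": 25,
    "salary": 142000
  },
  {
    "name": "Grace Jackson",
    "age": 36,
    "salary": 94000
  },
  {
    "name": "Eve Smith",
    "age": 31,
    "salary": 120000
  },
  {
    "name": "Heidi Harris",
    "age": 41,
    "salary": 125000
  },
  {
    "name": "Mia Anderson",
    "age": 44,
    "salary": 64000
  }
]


Sort by: salary (ascending)

Sorted order:
  1. Mia Anderson (salary = 64000)
  2. Grace Jackson (salary = 94000)
  3. Eve Smith (salary = 120000)
  4. Liam Anderson (salary = 124000)
  5. Heidi Harris (salary = 125000)
  6. Eve Jones (salary = 142000)

First: Mia Anderson

Mia Anderson


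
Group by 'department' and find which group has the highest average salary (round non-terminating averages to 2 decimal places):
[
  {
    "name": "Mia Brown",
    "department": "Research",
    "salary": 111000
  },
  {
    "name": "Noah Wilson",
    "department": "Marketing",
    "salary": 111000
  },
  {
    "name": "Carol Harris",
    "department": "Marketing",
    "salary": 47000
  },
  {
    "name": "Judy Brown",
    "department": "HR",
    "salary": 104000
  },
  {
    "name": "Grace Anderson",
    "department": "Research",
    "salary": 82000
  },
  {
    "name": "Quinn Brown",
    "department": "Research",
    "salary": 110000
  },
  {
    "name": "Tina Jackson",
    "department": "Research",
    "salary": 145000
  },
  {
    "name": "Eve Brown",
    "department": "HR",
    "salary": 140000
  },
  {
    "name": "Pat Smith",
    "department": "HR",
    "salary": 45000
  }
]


Group by: department

Groups:
  HR: 3 people, avg salary = 289000/3 ≈ $96333.33
  Marketing: 2 people, avg salary = 158000/2 = $79000
  Research: 4 people, avg salary = 448000/4 = $112000

Highest average salary: Research ($112000)

Research ($112000)


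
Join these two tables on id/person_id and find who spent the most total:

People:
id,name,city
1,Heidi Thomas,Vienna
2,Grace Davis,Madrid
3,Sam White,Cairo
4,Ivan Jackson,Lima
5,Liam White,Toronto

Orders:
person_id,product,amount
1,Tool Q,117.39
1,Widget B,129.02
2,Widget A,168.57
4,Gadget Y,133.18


Join on: people.id = orders.person_id

Joined rows:
  Heidi Thomas (Vienna) bought Tool Q for $117.39
  Heidi Thomas (Vienna) bought Widget B for $129.02
  Grace Davis (Madrid) bought Widget A for $168.57
  Ivan Jackson (Lima) bought Gadget Y for $133.18

Total per person:
  Heidi Thomas: $246.41
  Grace Davis: $168.57
  Ivan Jackson: $133.18

Top spender: Heidi Thomas ($246.41)

Heidi Thomas ($246.41)


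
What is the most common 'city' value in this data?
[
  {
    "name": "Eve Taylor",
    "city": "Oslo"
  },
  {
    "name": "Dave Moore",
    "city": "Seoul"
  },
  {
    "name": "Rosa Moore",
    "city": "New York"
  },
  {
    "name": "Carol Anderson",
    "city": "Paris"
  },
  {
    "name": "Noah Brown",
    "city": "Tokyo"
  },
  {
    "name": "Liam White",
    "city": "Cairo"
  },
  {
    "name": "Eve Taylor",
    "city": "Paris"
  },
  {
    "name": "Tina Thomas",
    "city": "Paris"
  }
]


Counting 'city' values across 8 records:

  Paris: 3 ###
  Oslo: 1 #
  Seoul: 1 #
  New York: 1 #
  Tokyo: 1 #
  Cairo: 1 #

Most common: Paris (3 times)

Paris (3 times)


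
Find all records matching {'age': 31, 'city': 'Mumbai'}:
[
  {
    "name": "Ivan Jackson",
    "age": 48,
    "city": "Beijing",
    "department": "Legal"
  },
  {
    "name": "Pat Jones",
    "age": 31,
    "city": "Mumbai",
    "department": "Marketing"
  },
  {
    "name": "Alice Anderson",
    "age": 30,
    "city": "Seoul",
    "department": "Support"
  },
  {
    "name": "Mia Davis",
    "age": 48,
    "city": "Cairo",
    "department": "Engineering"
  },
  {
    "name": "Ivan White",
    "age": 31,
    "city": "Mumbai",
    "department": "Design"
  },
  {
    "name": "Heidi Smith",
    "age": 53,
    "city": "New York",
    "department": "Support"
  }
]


Search criteria: {'age': 31, 'city': 'Mumbai'}

Checking 6 records:
  Ivan Jackson: {age: 48, city: Beijing}
  Pat Jones: {age: 31, city: Mumbai} <-- MATCH
  Alice Anderson: {age: 30, city: Seoul}
  Mia Davis: {age: 48, city: Cairo}
  Ivan White: {age: 31, city: Mumbai} <-- MATCH
  Heidi Smith: {age: 53, city: New York}

Matches: ["Pat Jones", "Ivan White"]

["Pat Jones", "Ivan White"]


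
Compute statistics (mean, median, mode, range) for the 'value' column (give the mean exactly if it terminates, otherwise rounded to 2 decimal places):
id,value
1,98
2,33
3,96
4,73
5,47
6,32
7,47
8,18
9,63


Data: [98, 33, 96, 73, 47, 32, 47, 18, 63]
Count: 9
Sum: 507
Mean: 507/9 ≈ 56.33 (rounded to 2 decimal places)
Sorted: [18, 32, 33, 47, 47, 63, 73, 96, 98]
Median: 47.0
Mode: 47 (2 times)
Range: 98 - 18 = 80
Min: 18, Max: 98

mean≈56.33, median=47.0, mode=47, range=80


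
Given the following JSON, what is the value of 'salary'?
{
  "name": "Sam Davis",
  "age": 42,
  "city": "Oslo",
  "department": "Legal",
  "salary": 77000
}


Looking up field 'salary'
Value: 77000

77000


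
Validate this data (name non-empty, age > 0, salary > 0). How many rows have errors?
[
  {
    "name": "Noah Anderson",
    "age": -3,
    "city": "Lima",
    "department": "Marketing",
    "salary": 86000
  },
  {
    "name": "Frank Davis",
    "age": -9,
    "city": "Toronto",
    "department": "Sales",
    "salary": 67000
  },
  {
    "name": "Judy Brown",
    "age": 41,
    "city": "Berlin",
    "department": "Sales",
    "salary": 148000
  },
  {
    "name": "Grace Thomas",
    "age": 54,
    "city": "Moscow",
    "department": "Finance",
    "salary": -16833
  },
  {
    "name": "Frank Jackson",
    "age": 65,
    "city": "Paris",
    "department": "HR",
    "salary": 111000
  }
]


Validating 5 records:
Rules: name non-empty, age > 0, salary > 0

  Row 1 (Noah Anderson): negative age: -3
  Row 2 (Frank Davis): negative age: -9
  Row 3 (Judy Brown): OK
  Row 4 (Grace Thomas): negative salary: -16833
  Row 5 (Frank Jackson): OK

Total errors: 3

3 errors


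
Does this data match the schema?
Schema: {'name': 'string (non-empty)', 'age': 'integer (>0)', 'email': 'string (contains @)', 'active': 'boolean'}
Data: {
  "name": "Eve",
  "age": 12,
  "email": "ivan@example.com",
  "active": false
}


Validating each field against schema:
  name: OK (non-empty string)
  age: OK (positive integer)
  email: OK (string with @)
  active: OK (boolean)

Result: VALID

VALID


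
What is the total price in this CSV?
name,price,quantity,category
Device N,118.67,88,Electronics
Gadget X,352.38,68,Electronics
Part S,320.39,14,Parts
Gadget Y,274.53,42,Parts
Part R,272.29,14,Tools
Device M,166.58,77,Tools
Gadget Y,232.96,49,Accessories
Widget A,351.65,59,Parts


Computing total price:
Values: [118.67, 352.38, 320.39, 274.53, 272.29, 166.58, 232.96, 351.65]
Sum = 2089.45

2089.45


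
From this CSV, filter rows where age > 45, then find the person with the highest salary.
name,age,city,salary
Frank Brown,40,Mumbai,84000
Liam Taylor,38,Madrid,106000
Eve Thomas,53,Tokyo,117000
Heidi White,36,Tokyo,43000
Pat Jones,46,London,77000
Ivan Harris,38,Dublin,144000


Filter: age > 45
Sort by: salary (descending)

Filtered records (2):
  Eve Thomas, age 53, salary $117000
  Pat Jones, age 46, salary $77000

Highest salary: Eve Thomas ($117000)

Eve Thomas


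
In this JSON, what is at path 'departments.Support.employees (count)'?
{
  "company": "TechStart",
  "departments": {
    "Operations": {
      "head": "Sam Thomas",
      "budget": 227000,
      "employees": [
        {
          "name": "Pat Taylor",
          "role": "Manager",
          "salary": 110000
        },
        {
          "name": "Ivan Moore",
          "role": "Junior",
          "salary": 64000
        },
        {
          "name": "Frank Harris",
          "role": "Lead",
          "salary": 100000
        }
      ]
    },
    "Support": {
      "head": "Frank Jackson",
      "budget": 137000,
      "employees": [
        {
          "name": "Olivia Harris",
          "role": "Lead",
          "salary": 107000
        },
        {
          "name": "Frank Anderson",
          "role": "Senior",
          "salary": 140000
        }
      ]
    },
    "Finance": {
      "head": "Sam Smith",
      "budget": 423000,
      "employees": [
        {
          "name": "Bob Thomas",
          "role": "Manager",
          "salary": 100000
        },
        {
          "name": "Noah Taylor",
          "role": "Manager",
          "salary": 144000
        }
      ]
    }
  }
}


Path: departments.Support.employees (count)

Navigate:
  -> departments
  -> Support
  -> employees (array, length 2)

2


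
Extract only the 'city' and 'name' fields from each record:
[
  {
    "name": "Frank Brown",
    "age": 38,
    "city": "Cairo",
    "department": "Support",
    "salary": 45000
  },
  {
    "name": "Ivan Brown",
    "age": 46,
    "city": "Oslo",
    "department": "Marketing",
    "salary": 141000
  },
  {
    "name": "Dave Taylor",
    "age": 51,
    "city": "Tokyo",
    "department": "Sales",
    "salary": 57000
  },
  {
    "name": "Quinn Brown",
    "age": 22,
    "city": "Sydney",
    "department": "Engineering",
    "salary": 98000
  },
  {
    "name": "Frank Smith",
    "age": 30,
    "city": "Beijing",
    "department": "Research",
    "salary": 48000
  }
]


Original: 5 records with fields: name, age, city, department, salary
Keep: ['city', 'name']
Drop: ['age', 'department', 'salary']
Result: 5 records, 2 fields each

[
  {
    "city": "Cairo",
    "name": "Frank Brown"
  },
  {
    "city": "Oslo",
    "name": "Ivan Brown"
  },
  {
    "city": "Tokyo",
    "name": "Dave Taylor"
  },
  {
    "city": "Sydney",
    "name": "Quinn Brown"
  },
  {
    "city": "Beijing",
    "name": "Frank Smith"
  }
]


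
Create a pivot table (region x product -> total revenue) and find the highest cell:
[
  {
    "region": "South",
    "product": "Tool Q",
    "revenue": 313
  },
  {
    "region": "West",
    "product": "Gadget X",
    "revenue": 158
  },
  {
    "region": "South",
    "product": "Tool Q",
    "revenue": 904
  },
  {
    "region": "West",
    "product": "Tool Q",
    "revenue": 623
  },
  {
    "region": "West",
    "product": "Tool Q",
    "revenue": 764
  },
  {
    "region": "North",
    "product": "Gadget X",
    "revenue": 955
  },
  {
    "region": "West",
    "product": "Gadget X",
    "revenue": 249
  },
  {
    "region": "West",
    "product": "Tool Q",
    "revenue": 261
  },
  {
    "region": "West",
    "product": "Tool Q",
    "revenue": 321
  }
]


Pivot: region (rows) x product (columns) -> total revenue

     Gadget X      Tool Q      
North          955             0  
South            0          1217  
West           407          1969  

Highest: West / Tool Q = $1969

West / Tool Q = $1969


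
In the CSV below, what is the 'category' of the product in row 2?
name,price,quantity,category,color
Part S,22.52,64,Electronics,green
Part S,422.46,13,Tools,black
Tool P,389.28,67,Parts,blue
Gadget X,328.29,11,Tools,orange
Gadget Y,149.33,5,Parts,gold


Query: Row 2 ('Part S'), column 'category'
Value: Tools

Tools


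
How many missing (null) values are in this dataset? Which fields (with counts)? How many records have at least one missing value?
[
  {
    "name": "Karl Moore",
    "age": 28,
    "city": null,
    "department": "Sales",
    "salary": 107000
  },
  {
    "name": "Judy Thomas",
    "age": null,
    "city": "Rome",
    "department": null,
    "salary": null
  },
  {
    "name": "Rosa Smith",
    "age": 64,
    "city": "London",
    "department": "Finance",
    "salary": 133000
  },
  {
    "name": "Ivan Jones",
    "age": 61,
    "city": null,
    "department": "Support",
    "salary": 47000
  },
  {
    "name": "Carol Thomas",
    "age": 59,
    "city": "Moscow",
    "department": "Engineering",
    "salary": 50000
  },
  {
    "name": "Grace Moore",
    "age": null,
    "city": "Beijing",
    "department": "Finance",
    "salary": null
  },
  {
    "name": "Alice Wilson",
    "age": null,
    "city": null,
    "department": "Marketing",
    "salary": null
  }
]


Checking for missing (null) values in 7 records:

  Karl Moore: city
  Judy Thomas: age, department, salary
  Rosa Smith: complete
  Ivan Jones: city
  Carol Thomas: complete
  Grace Moore: age, salary
  Alice Wilson: age, city, salary

Per field:
  name: 0 missing
  age: 3 missing
  city: 3 missing
  department: 1 missing
  salary: 3 missing

Total missing values: 10
Records with any missing: 5

10 missing values (age: 3, city: 3, department: 1, salary: 3); 5 incomplete records


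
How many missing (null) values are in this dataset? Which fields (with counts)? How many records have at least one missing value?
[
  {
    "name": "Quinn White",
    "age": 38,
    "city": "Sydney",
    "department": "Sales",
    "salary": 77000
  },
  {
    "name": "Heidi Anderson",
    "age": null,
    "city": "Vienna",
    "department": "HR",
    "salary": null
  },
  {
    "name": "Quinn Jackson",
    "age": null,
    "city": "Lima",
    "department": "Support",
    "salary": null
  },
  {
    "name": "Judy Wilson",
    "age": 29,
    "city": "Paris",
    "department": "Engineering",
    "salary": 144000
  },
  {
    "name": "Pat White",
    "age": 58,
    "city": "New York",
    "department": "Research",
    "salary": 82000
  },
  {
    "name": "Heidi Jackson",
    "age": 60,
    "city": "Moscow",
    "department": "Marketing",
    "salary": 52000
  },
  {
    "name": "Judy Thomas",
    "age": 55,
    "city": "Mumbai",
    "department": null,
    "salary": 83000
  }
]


Checking for missing (null) values in 7 records:

  Quinn White: complete
  Heidi Anderson: age, salary
  Quinn Jackson: age, salary
  Judy Wilson: complete
  Pat White: complete
  Heidi Jackson: complete
  Judy Thomas: department

Per field:
  name: 0 missing
  age: 2 missing
  city: 0 missing
  department: 1 missing
  salary: 2 missing

Total missing values: 5
Records with any missing: 3

5 missing values (age: 2, department: 1, salary: 2); 3 incomplete records


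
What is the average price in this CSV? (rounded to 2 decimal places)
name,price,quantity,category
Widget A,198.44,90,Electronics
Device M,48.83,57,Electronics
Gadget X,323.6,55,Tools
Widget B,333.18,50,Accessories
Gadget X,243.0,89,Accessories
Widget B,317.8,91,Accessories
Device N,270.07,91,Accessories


Computing average price:
Values: [198.44, 48.83, 323.6, 333.18, 243.0, 317.8, 270.07]
Sum = 1734.92
Count = 7
Average = 1734.92/7 ≈ 247.85 (rounded to 2 decimal places)

247.85


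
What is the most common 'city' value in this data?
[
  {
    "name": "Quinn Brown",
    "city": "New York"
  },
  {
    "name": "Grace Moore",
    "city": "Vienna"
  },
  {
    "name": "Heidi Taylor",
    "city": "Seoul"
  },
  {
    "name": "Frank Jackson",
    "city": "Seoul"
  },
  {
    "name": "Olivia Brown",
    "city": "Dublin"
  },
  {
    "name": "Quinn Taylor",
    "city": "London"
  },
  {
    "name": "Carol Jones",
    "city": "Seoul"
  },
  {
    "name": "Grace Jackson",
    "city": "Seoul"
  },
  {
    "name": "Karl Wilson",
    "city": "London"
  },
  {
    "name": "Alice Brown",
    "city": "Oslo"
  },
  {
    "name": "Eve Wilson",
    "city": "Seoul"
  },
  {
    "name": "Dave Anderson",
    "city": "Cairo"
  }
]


Counting 'city' values across 12 records:

  Seoul: 5 #####
  London: 2 ##
  New York: 1 #
  Vienna: 1 #
  Dublin: 1 #
  Oslo: 1 #
  Cairo: 1 #

Most common: Seoul (5 times)

Seoul (5 times)


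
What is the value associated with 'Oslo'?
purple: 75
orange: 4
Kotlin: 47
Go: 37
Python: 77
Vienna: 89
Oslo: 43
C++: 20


Looking up key 'Oslo'
Value: 43

43


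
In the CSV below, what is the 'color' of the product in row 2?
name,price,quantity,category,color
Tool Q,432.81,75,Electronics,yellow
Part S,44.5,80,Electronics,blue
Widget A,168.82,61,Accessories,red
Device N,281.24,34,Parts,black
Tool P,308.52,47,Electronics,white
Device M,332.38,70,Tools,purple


Query: Row 2 ('Part S'), column 'color'
Value: blue

blue


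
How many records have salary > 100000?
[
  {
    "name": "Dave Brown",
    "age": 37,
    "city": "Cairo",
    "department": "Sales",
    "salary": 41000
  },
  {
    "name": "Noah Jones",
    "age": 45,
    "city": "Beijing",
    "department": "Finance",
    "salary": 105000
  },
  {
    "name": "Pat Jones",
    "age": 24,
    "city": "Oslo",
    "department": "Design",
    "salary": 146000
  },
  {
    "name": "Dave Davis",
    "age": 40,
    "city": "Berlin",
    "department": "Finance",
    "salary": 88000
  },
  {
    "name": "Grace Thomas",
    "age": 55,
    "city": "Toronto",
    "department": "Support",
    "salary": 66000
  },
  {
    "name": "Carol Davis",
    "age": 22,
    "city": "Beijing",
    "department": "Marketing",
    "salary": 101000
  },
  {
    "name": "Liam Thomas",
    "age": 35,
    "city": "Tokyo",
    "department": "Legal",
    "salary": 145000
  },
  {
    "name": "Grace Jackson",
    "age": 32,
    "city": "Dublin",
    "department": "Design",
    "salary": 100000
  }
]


Data: 8 records
Condition: salary > 100000

Checking each record:
  Dave Brown: 41000
  Noah Jones: 105000 MATCH
  Pat Jones: 146000 MATCH
  Dave Davis: 88000
  Grace Thomas: 66000
  Carol Davis: 101000 MATCH
  Liam Thomas: 145000 MATCH
  Grace Jackson: 100000

Count: 4

4


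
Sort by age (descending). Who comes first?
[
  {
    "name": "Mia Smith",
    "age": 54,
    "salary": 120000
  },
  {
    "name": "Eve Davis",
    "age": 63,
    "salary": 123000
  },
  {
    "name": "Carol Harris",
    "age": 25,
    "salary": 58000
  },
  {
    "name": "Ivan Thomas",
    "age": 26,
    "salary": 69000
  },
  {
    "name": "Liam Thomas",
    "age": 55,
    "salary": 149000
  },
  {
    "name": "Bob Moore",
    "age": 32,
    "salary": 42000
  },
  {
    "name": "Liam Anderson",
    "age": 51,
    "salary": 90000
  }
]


Sort by: age (descending)

Sorted order:
  1. Eve Davis (age = 63)
  2. Liam Thomas (age = 55)
  3. Mia Smith (age = 54)
  4. Liam Anderson (age = 51)
  5. Bob Moore (age = 32)
  6. Ivan Thomas (age = 26)
  7. Carol Harris (age = 25)

First: Eve Davis

Eve Davis


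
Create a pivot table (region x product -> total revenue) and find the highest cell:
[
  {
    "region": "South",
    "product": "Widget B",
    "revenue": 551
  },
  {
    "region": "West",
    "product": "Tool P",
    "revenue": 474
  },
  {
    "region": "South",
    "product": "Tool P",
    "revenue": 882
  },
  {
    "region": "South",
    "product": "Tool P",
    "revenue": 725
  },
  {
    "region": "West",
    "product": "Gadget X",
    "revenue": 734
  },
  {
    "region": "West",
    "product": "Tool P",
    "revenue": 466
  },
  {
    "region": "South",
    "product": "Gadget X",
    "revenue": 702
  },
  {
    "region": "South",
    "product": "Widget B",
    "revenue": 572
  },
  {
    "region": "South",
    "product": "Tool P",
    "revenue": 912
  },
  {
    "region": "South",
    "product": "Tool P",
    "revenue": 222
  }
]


Pivot: region (rows) x product (columns) -> total revenue

     Gadget X      Tool P        Widget B    
South          702          2741          1123  
West           734           940             0  

Highest: South / Tool P = $2741

South / Tool P = $2741


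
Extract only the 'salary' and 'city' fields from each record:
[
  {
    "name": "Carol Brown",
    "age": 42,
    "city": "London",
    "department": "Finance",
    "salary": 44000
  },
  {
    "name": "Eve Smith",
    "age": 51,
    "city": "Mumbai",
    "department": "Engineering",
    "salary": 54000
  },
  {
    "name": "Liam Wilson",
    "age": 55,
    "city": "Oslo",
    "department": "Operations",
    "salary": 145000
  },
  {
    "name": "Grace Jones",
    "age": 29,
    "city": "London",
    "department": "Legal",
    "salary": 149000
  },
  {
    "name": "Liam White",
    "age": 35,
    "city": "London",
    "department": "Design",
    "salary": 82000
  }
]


Original: 5 records with fields: name, age, city, department, salary
Keep: ['salary', 'city']
Drop: ['name', 'age', 'department']
Result: 5 records, 2 fields each

[
  {
    "salary": 44000,
    "city": "London"
  },
  {
    "salary": 54000,
    "city": "Mumbai"
  },
  {
    "salary": 145000,
    "city": "Oslo"
  },
  {
    "salary": 149000,
    "city": "London"
  },
  {
    "salary": 82000,
    "city": "London"
  }
]


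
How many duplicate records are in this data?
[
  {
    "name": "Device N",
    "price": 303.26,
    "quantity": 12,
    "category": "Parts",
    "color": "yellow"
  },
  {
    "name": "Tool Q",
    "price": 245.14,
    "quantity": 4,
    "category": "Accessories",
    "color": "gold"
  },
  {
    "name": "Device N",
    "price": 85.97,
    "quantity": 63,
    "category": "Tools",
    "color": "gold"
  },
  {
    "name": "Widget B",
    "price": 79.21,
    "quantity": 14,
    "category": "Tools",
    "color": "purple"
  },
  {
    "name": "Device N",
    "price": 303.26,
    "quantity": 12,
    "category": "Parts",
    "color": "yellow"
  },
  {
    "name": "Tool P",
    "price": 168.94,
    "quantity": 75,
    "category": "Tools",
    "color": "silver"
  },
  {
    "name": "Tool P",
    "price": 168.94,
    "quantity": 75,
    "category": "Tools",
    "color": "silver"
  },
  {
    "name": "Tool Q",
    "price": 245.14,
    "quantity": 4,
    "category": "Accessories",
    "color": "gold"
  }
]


Checking 8 records for duplicates:

  Row 1: Device N ($303.26, qty 12)
  Row 2: Tool Q ($245.14, qty 4)
  Row 3: Device N ($85.97, qty 63)
  Row 4: Widget B ($79.21, qty 14)
  Row 5: Device N ($303.26, qty 12) <-- DUPLICATE
  Row 6: Tool P ($168.94, qty 75)
  Row 7: Tool P ($168.94, qty 75) <-- DUPLICATE
  Row 8: Tool Q ($245.14, qty 4) <-- DUPLICATE

Duplicates found: 3
Unique records: 5

3 duplicates, 5 unique


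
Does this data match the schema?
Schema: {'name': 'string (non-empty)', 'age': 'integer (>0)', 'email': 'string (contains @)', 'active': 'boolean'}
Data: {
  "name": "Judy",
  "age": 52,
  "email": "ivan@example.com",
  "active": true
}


Validating each field against schema:
  name: OK (non-empty string)
  age: OK (positive integer)
  email: OK (string with @)
  active: OK (boolean)

Result: VALID

VALID


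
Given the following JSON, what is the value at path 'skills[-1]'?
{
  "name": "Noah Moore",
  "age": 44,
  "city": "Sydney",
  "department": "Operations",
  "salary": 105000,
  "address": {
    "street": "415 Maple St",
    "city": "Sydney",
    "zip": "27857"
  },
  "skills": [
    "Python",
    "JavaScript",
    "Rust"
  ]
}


Query: skills[-1]
Path: skills -> last element
Value: Rust

Rust


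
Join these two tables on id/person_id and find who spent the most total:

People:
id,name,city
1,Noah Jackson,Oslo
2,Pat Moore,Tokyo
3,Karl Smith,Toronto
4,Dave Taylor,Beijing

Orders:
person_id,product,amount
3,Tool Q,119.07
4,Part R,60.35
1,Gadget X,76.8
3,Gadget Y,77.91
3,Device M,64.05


Join on: people.id = orders.person_id

Joined rows:
  Karl Smith (Toronto) bought Tool Q for $119.07
  Dave Taylor (Beijing) bought Part R for $60.35
  Noah Jackson (Oslo) bought Gadget X for $76.8
  Karl Smith (Toronto) bought Gadget Y for $77.91
  Karl Smith (Toronto) bought Device M for $64.05

Total per person:
  Karl Smith: $261.03
  Noah Jackson: $76.80
  Dave Taylor: $60.35

Top spender: Karl Smith ($261.03)

Karl Smith ($261.03)


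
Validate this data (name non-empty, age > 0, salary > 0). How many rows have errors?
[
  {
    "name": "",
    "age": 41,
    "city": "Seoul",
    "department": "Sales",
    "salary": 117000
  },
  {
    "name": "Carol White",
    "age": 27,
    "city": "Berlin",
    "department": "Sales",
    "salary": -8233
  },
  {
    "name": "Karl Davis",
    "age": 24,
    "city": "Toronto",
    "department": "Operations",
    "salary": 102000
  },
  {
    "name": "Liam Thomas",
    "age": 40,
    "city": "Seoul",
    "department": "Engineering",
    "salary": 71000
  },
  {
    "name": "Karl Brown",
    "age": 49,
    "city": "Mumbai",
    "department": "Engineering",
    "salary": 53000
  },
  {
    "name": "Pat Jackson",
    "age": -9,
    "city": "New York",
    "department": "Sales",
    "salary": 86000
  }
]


Validating 6 records:
Rules: name non-empty, age > 0, salary > 0

  Row 1 (???): empty name
  Row 2 (Carol White): negative salary: -8233
  Row 3 (Karl Davis): OK
  Row 4 (Liam Thomas): OK
  Row 5 (Karl Brown): OK
  Row 6 (Pat Jackson): negative age: -9

Total errors: 3

3 errors


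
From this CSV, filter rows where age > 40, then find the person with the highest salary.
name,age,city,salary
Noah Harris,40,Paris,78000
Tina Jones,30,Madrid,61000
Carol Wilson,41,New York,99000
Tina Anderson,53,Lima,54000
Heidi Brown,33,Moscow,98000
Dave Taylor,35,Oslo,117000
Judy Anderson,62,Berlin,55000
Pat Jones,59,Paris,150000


Filter: age > 40
Sort by: salary (descending)

Filtered records (4):
  Pat Jones, age 59, salary $150000
  Carol Wilson, age 41, salary $99000
  Judy Anderson, age 62, salary $55000
  Tina Anderson, age 53, salary $54000

Highest salary: Pat Jones ($150000)

Pat Jones


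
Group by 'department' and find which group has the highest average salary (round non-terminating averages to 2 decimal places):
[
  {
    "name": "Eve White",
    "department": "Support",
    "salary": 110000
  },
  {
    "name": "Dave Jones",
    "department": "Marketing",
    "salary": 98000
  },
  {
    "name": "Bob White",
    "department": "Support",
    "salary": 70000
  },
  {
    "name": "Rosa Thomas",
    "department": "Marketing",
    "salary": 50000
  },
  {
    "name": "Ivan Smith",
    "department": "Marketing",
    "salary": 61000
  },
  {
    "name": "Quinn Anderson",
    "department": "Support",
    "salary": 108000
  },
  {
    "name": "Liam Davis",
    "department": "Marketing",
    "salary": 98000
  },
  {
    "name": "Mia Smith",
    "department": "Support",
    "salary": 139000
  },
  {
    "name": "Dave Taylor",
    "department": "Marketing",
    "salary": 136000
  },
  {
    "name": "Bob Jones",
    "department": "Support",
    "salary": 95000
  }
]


Group by: department

Groups:
  Marketing: 5 people, avg salary = 443000/5 = $88600
  Support: 5 people, avg salary = 522000/5 = $104400

Highest average salary: Support ($104400)

Support ($104400)


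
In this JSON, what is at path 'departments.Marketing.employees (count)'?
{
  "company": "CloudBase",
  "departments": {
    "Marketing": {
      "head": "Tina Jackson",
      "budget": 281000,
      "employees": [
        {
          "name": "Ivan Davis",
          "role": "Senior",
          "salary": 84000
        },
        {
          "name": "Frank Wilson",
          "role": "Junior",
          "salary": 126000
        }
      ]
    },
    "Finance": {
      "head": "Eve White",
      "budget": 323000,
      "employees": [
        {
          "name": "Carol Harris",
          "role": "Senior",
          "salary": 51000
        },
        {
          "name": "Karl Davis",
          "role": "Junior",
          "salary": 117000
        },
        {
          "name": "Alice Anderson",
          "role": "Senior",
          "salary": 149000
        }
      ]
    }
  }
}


Path: departments.Marketing.employees (count)

Navigate:
  -> departments
  -> Marketing
  -> employees (array, length 2)

2


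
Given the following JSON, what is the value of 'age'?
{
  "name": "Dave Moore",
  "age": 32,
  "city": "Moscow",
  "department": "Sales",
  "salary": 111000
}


Looking up field 'age'
Value: 32

32


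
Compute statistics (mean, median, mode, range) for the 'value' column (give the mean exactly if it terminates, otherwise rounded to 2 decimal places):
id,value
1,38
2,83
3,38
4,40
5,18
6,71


Data: [38, 83, 38, 40, 18, 71]
Count: 6
Sum: 288
Mean: 288/6 = 48
Sorted: [18, 38, 38, 40, 71, 83]
Median: 39.0
Mode: 38 (2 times)
Range: 83 - 18 = 65
Min: 18, Max: 83

mean=48, median=39.0, mode=38, range=65


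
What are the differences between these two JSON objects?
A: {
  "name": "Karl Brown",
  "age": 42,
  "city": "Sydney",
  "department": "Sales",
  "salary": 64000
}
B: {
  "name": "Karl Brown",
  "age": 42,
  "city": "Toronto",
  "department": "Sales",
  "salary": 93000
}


Comparing each field (in key order):
  name: same
  age: same
  city: DIFFERENT
  department: same
  salary: DIFFERENT
Differences:
  city: Sydney -> Toronto
  salary: 64000 -> 93000

2 field(s) changed

2 changes: city, salary


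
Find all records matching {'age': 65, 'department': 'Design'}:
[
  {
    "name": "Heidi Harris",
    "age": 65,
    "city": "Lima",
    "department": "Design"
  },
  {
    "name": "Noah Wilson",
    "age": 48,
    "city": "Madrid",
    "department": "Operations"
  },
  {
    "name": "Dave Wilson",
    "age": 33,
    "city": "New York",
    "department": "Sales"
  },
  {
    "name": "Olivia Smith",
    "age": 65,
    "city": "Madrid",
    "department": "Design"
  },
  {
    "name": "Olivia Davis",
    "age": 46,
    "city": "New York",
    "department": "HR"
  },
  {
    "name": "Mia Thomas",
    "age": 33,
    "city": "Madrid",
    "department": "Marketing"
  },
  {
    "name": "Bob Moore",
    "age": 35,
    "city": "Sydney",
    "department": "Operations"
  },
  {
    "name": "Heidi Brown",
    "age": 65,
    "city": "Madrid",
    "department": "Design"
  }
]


Search criteria: {'age': 65, 'department': 'Design'}

Checking 8 records:
  Heidi Harris: {age: 65, department: Design} <-- MATCH
  Noah Wilson: {age: 48, department: Operations}
  Dave Wilson: {age: 33, department: Sales}
  Olivia Smith: {age: 65, department: Design} <-- MATCH
  Olivia Davis: {age: 46, department: HR}
  Mia Thomas: {age: 33, department: Marketing}
  Bob Moore: {age: 35, department: Operations}
  Heidi Brown: {age: 65, department: Design} <-- MATCH

Matches: ["Heidi Harris", "Olivia Smith", "Heidi Brown"]

["Heidi Harris", "Olivia Smith", "Heidi Brown"]


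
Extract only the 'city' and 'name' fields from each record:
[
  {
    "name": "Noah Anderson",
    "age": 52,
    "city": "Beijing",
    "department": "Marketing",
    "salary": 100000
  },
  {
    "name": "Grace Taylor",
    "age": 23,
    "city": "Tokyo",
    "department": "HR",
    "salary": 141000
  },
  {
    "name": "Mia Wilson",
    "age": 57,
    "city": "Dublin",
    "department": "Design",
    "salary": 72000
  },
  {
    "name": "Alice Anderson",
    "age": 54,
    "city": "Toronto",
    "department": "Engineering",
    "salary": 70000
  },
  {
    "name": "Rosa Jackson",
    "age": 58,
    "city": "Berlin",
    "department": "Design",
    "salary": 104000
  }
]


Original: 5 records with fields: name, age, city, department, salary
Keep: ['city', 'name']
Drop: ['age', 'department', 'salary']
Result: 5 records, 2 fields each

[
  {
    "city": "Beijing",
    "name": "Noah Anderson"
  },
  {
    "city": "Tokyo",
    "name": "Grace Taylor"
  },
  {
    "city": "Dublin",
    "name": "Mia Wilson"
  },
  {
    "city": "Toronto",
    "name": "Alice Anderson"
  },
  {
    "city": "Berlin",
    "name": "Rosa Jackson"
  }
]


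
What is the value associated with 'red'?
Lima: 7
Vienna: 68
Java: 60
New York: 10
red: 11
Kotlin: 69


Looking up key 'red'
Value: 11

11


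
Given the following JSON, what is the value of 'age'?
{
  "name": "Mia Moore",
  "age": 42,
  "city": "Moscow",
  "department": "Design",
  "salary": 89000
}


Looking up field 'age'
Value: 42

42


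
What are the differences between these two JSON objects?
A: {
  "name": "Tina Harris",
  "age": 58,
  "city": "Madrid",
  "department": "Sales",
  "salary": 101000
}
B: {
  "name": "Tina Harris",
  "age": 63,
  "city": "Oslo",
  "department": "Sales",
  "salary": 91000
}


Comparing each field (in key order):
  name: same
  age: DIFFERENT
  city: DIFFERENT
  department: same
  salary: DIFFERENT
Differences:
  age: 58 -> 63
  city: Madrid -> Oslo
  salary: 101000 -> 91000

3 field(s) changed

3 changes: age, city, salary


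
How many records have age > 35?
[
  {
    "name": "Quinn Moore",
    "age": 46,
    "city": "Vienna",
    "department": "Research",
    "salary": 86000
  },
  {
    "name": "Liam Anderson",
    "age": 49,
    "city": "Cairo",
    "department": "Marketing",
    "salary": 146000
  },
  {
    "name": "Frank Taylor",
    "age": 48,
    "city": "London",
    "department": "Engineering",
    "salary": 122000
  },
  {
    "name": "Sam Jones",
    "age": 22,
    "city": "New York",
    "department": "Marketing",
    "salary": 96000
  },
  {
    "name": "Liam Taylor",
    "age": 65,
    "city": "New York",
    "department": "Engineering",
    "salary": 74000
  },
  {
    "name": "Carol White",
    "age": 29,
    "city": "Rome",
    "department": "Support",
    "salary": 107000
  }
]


Data: 6 records
Condition: age > 35

Checking each record:
  Quinn Moore: 46 MATCH
  Liam Anderson: 49 MATCH
  Frank Taylor: 48 MATCH
  Sam Jones: 22
  Liam Taylor: 65 MATCH
  Carol White: 29

Count: 4

4


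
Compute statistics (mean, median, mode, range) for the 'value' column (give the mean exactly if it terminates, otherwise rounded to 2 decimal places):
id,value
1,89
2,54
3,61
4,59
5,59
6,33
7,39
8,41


Data: [89, 54, 61, 59, 59, 33, 39, 41]
Count: 8
Sum: 435
Mean: 435/8 = 54.375
Sorted: [33, 39, 41, 54, 59, 59, 61, 89]
Median: 56.5
Mode: 59 (2 times)
Range: 89 - 33 = 56
Min: 33, Max: 89

mean=54.375, median=56.5, mode=59, range=56


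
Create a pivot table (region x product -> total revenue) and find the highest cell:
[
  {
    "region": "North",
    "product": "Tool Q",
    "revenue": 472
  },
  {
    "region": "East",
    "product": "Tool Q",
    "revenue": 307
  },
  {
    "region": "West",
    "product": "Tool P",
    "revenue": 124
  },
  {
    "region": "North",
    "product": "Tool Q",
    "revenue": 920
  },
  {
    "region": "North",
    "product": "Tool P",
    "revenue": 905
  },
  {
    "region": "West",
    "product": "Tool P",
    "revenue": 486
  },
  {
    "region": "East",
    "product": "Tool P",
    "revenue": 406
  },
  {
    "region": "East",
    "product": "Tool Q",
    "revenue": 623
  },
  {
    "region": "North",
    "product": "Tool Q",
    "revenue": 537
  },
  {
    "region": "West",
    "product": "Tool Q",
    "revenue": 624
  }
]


Pivot: region (rows) x product (columns) -> total revenue

     Tool P        Tool Q      
East           406           930  
North          905          1929  
West           610           624  

Highest: North / Tool Q = $1929

North / Tool Q = $1929


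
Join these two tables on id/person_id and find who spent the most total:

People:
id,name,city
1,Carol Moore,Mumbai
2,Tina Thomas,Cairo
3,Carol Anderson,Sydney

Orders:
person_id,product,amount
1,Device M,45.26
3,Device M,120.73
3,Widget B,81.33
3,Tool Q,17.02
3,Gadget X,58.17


Join on: people.id = orders.person_id

Joined rows:
  Carol Moore (Mumbai) bought Device M for $45.26
  Carol Anderson (Sydney) bought Device M for $120.73
  Carol Anderson (Sydney) bought Widget B for $81.33
  Carol Anderson (Sydney) bought Tool Q for $17.02
  Carol Anderson (Sydney) bought Gadget X for $58.17

Total per person:
  Carol Anderson: $277.25
  Carol Moore: $45.26

Top spender: Carol Anderson ($277.25)

Carol Anderson ($277.25)


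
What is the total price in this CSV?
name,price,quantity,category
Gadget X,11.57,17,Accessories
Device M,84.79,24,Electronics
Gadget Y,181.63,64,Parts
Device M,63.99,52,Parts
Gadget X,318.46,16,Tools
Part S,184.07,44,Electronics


Computing total price:
Values: [11.57, 84.79, 181.63, 63.99, 318.46, 184.07]
Sum = 844.51

844.51


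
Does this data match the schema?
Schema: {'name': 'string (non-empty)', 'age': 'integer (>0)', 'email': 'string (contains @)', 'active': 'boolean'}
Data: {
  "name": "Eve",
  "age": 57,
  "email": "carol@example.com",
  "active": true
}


Validating each field against schema:
  name: OK (non-empty string)
  age: OK (positive integer)
  email: OK (string with @)
  active: OK (boolean)

Result: VALID

VALID


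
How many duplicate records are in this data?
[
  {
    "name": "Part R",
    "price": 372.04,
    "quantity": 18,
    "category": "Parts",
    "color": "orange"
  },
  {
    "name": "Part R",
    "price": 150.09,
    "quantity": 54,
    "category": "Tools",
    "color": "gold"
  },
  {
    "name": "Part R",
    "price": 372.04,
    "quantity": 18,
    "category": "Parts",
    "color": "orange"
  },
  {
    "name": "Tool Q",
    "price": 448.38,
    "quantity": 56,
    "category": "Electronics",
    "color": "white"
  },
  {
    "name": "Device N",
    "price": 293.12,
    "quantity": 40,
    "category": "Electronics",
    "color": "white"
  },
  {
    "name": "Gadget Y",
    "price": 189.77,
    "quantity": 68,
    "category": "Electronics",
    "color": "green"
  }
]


Checking 6 records for duplicates:

  Row 1: Part R ($372.04, qty 18)
  Row 2: Part R ($150.09, qty 54)
  Row 3: Part R ($372.04, qty 18) <-- DUPLICATE
  Row 4: Tool Q ($448.38, qty 56)
  Row 5: Device N ($293.12, qty 40)
  Row 6: Gadget Y ($189.77, qty 68)

Duplicates found: 1
Unique records: 5

1 duplicates, 5 unique


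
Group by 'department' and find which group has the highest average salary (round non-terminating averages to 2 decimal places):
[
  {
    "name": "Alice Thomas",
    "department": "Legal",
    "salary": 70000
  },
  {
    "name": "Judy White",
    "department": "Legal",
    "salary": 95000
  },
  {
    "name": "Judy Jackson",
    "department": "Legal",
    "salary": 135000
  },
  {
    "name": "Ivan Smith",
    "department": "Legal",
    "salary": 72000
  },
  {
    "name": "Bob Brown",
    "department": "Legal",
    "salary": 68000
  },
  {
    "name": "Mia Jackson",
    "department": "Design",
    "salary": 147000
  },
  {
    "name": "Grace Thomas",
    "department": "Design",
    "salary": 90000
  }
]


Group by: department

Groups:
  Design: 2 people, avg salary = 237000/2 = $118500
  Legal: 5 people, avg salary = 440000/5 = $88000

Highest average salary: Design ($118500)

Design ($118500)


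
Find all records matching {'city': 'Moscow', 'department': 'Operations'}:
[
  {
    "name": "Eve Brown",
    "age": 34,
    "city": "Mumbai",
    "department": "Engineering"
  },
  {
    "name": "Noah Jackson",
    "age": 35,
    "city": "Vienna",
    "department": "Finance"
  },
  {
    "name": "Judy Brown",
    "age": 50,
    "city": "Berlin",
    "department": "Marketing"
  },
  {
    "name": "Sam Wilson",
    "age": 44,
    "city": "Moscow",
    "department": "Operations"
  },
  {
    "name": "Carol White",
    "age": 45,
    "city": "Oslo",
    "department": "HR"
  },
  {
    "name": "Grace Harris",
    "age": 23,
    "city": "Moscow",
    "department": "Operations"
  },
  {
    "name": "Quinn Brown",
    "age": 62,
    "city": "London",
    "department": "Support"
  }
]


Search criteria: {'city': 'Moscow', 'department': 'Operations'}

Checking 7 records:
  Eve Brown: {city: Mumbai, department: Engineering}
  Noah Jackson: {city: Vienna, department: Finance}
  Judy Brown: {city: Berlin, department: Marketing}
  Sam Wilson: {city: Moscow, department: Operations} <-- MATCH
  Carol White: {city: Oslo, department: HR}
  Grace Harris: {city: Moscow, department: Operations} <-- MATCH
  Quinn Brown: {city: London, department: Support}

Matches: ["Sam Wilson", "Grace Harris"]

["Sam Wilson", "Grace Harris"]
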